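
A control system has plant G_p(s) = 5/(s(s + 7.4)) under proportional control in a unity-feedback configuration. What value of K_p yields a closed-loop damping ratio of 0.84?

Closed-loop characteristic equation: s² + 7.4s + K_p·5 = 0.
So ω_n = √(5K_p) and 2ζω_n = 7.4, giving ζ = 7.4/(2√(5K_p)).
Setting ζ = 0.84: √(5K_p) = 7.4/(2·0.84) = 4.405, so K_p = 19.4/5 = 3.88.

K_p = 3.88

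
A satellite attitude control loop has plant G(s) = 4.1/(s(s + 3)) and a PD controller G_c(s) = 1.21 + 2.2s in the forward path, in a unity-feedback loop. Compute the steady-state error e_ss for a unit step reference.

0

The open loop G_c(s)G(s) has a pole at the origin (type 1), so the static position error constant is infinite and e_ss = 1/(1+∞) = 0.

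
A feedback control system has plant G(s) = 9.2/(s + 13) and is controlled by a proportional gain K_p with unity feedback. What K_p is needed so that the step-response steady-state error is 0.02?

For a type-0 loop with proportional control, e_ss = 1/(1 + K_p·G(0)).
G(0) = 0.7077. Require 1/(1 + K_p·0.7077) = 0.02, so 1 + 0.7077·K_p = 50.
K_p = (50 − 1)/0.7077 = 69.2.

K_p = 69.2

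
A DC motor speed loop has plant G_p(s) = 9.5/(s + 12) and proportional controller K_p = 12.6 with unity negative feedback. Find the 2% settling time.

T_s ≈ 0.0304 s

Closed-loop transfer function: T(s) = K_p·G_p(s)/(1 + K_p·G_p(s)) = 119.7/(s + 12 + 119.7) = 119.7/(s + 131.7).
Time constant τ = 1/131.7 = 0.007593 s, so the 2% settling time is about 4τ = 0.0304 s.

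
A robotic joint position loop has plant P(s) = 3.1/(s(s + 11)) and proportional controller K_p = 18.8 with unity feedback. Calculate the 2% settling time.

The closed-loop denominator s² + 11s + 58.28 gives ω_n = √58.28 = 7.634 and ζ = 11/(2ω_n) = 0.7204.
2% settling time T_s ≈ 4/(ζω_n) = 4/5.5 = 0.727 s.

T_s ≈ 0.727 s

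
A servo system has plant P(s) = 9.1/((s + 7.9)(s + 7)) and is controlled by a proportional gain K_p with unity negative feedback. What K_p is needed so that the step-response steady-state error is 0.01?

The loop is type 0, so e_ss(step) = 1/(1 + K_pos) with K_pos = K_p·P(0).
P(0) = 0.1646. Require 1/(1 + K_p·0.1646) = 0.01, so 1 + 0.1646·K_p = 100.
K_p = (100 − 1)/0.1646 = 602.

K_p = 602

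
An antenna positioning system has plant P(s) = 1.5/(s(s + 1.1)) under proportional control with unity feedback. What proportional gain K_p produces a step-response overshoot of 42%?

K_p = 2.85

From %OS = 100·exp(−πζ/√(1−ζ²)) = 42%, ζ = −ln(0.42)/√(π²+ln²(0.42)) = 0.2662.
Characteristic equation s² + 1.1s + 1.5K_p = 0 gives ζ = 1.1/(2√(1.5K_p)).
Setting ζ = 0.2662: √(1.5K_p) = 1.1/(2·0.2662) = 2.066, so K_p = 4.27/1.5 = 2.85.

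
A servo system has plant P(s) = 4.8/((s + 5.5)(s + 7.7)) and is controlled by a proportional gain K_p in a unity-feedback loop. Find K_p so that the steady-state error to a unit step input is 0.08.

Steady-state error for a unit step on this type-0 loop is 1/(1 + K_p·P(0)).
P(0) = 0.1133. Require 1/(1 + K_p·0.1133) = 0.08, so 1 + 0.1133·K_p = 12.5.
K_p = (12.5 − 1)/0.1133 = 101.

K_p = 101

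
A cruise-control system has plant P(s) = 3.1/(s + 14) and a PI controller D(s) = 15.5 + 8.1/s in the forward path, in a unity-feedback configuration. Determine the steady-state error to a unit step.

0

The open loop D(s)P(s) has a pole at the origin (type 1), so the static position error constant is infinite and e_ss = 1/(1+∞) = 0.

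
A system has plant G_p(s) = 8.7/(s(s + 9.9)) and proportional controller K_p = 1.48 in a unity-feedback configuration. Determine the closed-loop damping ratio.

1 + K_p·G_p(s) = 0 gives s² + 9.9s + 12.88 = 0.
Matching s² + 2ζω_n s + ω_n²: ω_n = √12.88 = 3.588 rad/s and 2ζω_n = 9.9, so ζ = 9.9/(2·3.588) = 1.38.

ζ = 1.38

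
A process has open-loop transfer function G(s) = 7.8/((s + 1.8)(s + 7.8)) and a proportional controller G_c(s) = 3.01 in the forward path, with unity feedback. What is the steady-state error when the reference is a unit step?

The loop is type 0. Static position error constant K_pos = G_c(0)·G(0) = 3.01·0.5556 = 1.672.
Steady-state error to a unit step: e_ss = 1/(1+K_pos) = 1/2.672 = 0.374.

0.374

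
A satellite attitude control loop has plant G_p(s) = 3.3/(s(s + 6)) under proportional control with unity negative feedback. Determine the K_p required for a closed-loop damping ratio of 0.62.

K_p = 7.09

Closed-loop characteristic equation: s² + 6s + K_p·3.3 = 0.
So ω_n = √(3.3K_p) and 2ζω_n = 6, giving ζ = 6/(2√(3.3K_p)).
Setting ζ = 0.62: √(3.3K_p) = 6/(2·0.62) = 4.839, so K_p = 23.41/3.3 = 7.09.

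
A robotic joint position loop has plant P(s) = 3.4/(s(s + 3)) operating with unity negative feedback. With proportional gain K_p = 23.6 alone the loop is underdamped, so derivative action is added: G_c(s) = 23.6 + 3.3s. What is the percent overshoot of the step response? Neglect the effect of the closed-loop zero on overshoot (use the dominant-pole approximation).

1.66%

Forward path: (23.6 + 3.3s)·3.4/(s(s+3)). The closed-loop characteristic equation is s² + (3 + 3.4·3.3)s + 3.4·23.6 = 0.
That is s² + 14.22s + 80.24 = 0, so ω_n = 8.958 rad/s and ζ = 14.22/(2·8.958) = 0.7937.
%OS = 100·exp(−πζ/√(1−ζ²)) = 1.66%.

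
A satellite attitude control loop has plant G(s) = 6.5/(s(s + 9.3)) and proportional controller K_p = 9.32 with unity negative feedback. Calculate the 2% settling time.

The closed-loop denominator s² + 9.3s + 60.58 gives ω_n = √60.58 = 7.783 and ζ = 9.3/(2ω_n) = 0.5974.
2% settling time T_s ≈ 4/(ζω_n) = 4/4.65 = 0.86 s.

T_s ≈ 0.86 s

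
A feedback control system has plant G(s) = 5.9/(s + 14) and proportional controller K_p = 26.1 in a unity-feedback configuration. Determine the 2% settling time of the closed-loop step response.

T_s ≈ 0.0238 s

Closed-loop transfer function: T(s) = K_p·G(s)/(1 + K_p·G(s)) = 154/(s + 14 + 154) = 154/(s + 168).
Time constant τ = 1/168 = 0.005953 s, so the 2% settling time is about 4τ = 0.0238 s.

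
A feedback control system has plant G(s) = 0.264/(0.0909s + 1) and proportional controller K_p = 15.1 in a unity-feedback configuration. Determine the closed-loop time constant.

Closed loop: T(s) = K_p·G/(1+K_p·G) = 3.986/(0.0909s + 1 + 3.986), with pole at s = −(1 + 3.986)/0.0909 = −54.86.
Closed-loop time constant τ = 1/54.86 = 0.0182 s.

τ = 0.0182 s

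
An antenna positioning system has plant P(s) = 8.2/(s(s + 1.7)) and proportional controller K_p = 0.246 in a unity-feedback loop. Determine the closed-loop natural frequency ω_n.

With unity feedback the closed-loop characteristic equation is s² + 1.7s + 0.246·8.2 = s² + 1.7s + 2.017 = 0.
Matching s² + 2ζω_n s + ω_n²: ω_n = √2.017 = 1.42 rad/s and 2ζω_n = 1.7, so ζ = 1.7/(2·1.42) = 0.598.

ω_n = 1.42 rad/s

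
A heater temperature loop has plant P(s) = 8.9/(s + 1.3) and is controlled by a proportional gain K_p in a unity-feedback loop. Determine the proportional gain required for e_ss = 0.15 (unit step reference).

K_p = 0.828

The loop is type 0, so e_ss(step) = 1/(1 + K_pos) with K_pos = K_p·P(0).
P(0) = 6.846. Require 1/(1 + K_p·6.846) = 0.15, so 1 + 6.846·K_p = 6.667.
K_p = (6.667 − 1)/6.846 = 0.828.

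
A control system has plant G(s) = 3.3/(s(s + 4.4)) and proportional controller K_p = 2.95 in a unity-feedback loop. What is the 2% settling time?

The closed-loop denominator s² + 4.4s + 9.735 gives ω_n = √9.735 = 3.12 and ζ = 4.4/(2ω_n) = 0.7051.
2% settling time T_s ≈ 4/(ζω_n) = 4/2.2 = 1.82 s.

T_s ≈ 1.82 s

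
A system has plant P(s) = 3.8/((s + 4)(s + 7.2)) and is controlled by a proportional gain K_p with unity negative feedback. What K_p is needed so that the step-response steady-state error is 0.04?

K_p = 182

For a type-0 loop with proportional control, e_ss = 1/(1 + K_p·P(0)).
P(0) = 0.1319. Require 1/(1 + K_p·0.1319) = 0.04, so 1 + 0.1319·K_p = 25.
K_p = (25 − 1)/0.1319 = 182.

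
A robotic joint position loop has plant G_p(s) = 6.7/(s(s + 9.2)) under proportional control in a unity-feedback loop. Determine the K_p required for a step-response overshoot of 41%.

From %OS = 100·exp(−πζ/√(1−ζ²)) = 41%, ζ = −ln(0.41)/√(π²+ln²(0.41)) = 0.273.
Characteristic equation s² + 9.2s + 6.7K_p = 0 gives ζ = 9.2/(2√(6.7K_p)).
Setting ζ = 0.273: √(6.7K_p) = 9.2/(2·0.273) = 16.85, so K_p = 283.9/6.7 = 42.4.

K_p = 42.4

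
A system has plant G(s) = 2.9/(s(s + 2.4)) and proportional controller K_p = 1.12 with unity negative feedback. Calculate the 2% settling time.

T_s ≈ 3.33 s

Closed-loop characteristic equation: s² + 2.4s + 3.248 = 0, so ω_n = 1.802 rad/s and ζ = 2.4/(2·1.802) = 0.6658.
2% settling time T_s ≈ 4/(ζω_n) = 4/1.2 = 3.33 s.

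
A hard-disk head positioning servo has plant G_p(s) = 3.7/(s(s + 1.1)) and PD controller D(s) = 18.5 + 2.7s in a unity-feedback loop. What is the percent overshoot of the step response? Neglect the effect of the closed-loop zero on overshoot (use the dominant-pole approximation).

5.86%

Forward path: (18.5 + 2.7s)·3.7/(s(s+1.1)). The closed-loop characteristic equation is s² + (1.1 + 3.7·2.7)s + 3.7·18.5 = 0.
That is s² + 11.09s + 68.45 = 0, so ω_n = 8.273 rad/s and ζ = 11.09/(2·8.273) = 0.6702.
%OS = 100·exp(−πζ/√(1−ζ²)) = 5.86%.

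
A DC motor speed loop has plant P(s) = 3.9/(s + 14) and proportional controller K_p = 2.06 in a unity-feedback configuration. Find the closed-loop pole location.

Closed-loop transfer function: T(s) = K_p·P(s)/(1 + K_p·P(s)) = 8.034/(s + 14 + 8.034) = 8.034/(s + 22.03).
The closed-loop pole is at s = −22.03.

s = -22.03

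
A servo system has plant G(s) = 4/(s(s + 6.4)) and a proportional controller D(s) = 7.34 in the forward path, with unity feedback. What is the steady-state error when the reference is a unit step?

The open loop D(s)G(s) has a pole at the origin (type 1), so the static position error constant is infinite and e_ss = 1/(1+∞) = 0.

0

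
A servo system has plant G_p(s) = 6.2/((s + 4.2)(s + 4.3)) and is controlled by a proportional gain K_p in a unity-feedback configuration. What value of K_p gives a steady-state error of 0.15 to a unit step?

The loop is type 0, so e_ss(step) = 1/(1 + K_pos) with K_pos = K_p·G_p(0).
G_p(0) = 0.3433. Require 1/(1 + K_p·0.3433) = 0.15, so 1 + 0.3433·K_p = 6.667.
K_p = (6.667 − 1)/0.3433 = 16.5.

K_p = 16.5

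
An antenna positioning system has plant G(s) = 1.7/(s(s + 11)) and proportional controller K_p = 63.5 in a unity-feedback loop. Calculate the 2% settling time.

T_s ≈ 0.727 s

From 1 + K_pG(s) = 0: s² + 11s + 108 = 0 ⇒ ω_n = 10.39, ζ = 0.5294.
2% settling time T_s ≈ 4/(ζω_n) = 4/5.5 = 0.727 s.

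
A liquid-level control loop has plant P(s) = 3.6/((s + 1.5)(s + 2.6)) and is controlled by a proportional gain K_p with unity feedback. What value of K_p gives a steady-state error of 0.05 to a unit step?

The loop is type 0, so e_ss(step) = 1/(1 + K_pos) with K_pos = K_p·P(0).
P(0) = 0.9231. Require 1/(1 + K_p·0.9231) = 0.05, so 1 + 0.9231·K_p = 20.
K_p = (20 − 1)/0.9231 = 20.6.

K_p = 20.6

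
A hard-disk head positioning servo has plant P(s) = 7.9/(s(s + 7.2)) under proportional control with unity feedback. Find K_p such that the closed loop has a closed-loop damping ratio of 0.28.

Closed-loop characteristic equation: s² + 7.2s + K_p·7.9 = 0.
So ω_n = √(7.9K_p) and 2ζω_n = 7.2, giving ζ = 7.2/(2√(7.9K_p)).
Setting ζ = 0.28: √(7.9K_p) = 7.2/(2·0.28) = 12.86, so K_p = 165.3/7.9 = 20.9.

K_p = 20.9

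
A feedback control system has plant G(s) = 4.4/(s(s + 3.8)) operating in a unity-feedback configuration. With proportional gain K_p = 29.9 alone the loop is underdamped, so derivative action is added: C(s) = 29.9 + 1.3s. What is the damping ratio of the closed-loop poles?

Forward path: (29.9 + 1.3s)·4.4/(s(s+3.8)). The closed-loop characteristic equation is s² + (3.8 + 4.4·1.3)s + 4.4·29.9 = 0.
That is s² + 9.52s + 131.6 = 0, so ω_n = 11.47 rad/s and ζ = 9.52/(2·11.47) = 0.415.

ζ = 0.415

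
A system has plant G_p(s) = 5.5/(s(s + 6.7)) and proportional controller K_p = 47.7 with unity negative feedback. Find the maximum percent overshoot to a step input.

The closed-loop denominator s² + 6.7s + 262.4 gives ω_n = √262.4 = 16.2 and ζ = 6.7/(2ω_n) = 0.2068.
%OS = 100·exp(−πζ/√(1−ζ²)) = 100·exp(−π·0.2068/√0.9572) = 51.5%.

51.5%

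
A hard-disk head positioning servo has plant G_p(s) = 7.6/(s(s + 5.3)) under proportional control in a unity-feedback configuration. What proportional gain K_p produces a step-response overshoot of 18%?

From %OS = 100·exp(−πζ/√(1−ζ²)) = 18%, ζ = −ln(0.18)/√(π²+ln²(0.18)) = 0.4791.
Characteristic equation s² + 5.3s + 7.6K_p = 0 gives ζ = 5.3/(2√(7.6K_p)).
Setting ζ = 0.4791: √(7.6K_p) = 5.3/(2·0.4791) = 5.531, so K_p = 30.59/7.6 = 4.03.

K_p = 4.03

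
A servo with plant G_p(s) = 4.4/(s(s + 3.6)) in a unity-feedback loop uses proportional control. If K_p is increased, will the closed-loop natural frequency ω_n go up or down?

ω_n = √(4.4·K_p), which grows with K_p.

increase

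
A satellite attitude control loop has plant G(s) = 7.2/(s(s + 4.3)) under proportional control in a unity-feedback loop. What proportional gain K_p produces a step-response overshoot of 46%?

K_p = 11.2

From %OS = 100·exp(−πζ/√(1−ζ²)) = 46%, ζ = −ln(0.46)/√(π²+ln²(0.46)) = 0.24.
Characteristic equation s² + 4.3s + 7.2K_p = 0 gives ζ = 4.3/(2√(7.2K_p)).
Setting ζ = 0.24: √(7.2K_p) = 4.3/(2·0.24) = 8.96, so K_p = 80.28/7.2 = 11.2.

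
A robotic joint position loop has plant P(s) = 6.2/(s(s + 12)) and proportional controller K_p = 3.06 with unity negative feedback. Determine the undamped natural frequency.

1 + K_p·P(s) = 0 gives s² + 12s + 18.97 = 0.
So ω_n² = 18.97 ⇒ ω_n = 4.356 rad/s, and ζ = 12/(2ω_n) = 1.38.

ω_n = 4.36 rad/s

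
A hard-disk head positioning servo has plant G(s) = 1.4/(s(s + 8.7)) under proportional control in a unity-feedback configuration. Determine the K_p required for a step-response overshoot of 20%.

From %OS = 100·exp(−πζ/√(1−ζ²)) = 20%, ζ = −ln(0.2)/√(π²+ln²(0.2)) = 0.4559.
Characteristic equation s² + 8.7s + 1.4K_p = 0 gives ζ = 8.7/(2√(1.4K_p)).
Setting ζ = 0.4559: √(1.4K_p) = 8.7/(2·0.4559) = 9.541, so K_p = 91.02/1.4 = 65.

K_p = 65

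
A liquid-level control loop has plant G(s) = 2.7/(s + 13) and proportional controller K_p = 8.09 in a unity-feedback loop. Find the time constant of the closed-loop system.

τ = 0.0287 s

Closed-loop transfer function: T(s) = K_p·G(s)/(1 + K_p·G(s)) = 21.84/(s + 13 + 21.84) = 21.84/(s + 34.84).
Time constant τ = 1/34.84 = 0.0287 s.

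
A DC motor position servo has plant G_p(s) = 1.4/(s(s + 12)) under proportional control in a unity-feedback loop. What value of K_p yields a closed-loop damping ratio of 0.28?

K_p = 328

Closed-loop characteristic equation: s² + 12s + K_p·1.4 = 0.
So ω_n = √(1.4K_p) and 2ζω_n = 12, giving ζ = 12/(2√(1.4K_p)).
Setting ζ = 0.28: √(1.4K_p) = 12/(2·0.28) = 21.43, so K_p = 459.2/1.4 = 328.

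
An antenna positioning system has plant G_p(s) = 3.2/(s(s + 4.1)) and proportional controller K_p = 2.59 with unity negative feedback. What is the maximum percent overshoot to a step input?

4.13%

From 1 + K_pG_p(s) = 0: s² + 4.1s + 8.288 = 0 ⇒ ω_n = 2.879, ζ = 0.7121.
%OS = 100·exp(−πζ/√(1−ζ²)) = 100·exp(−π·0.7121/√0.4929) = 4.13%.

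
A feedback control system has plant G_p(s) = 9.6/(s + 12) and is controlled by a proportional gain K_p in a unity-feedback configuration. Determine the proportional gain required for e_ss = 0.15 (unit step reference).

For a type-0 loop with proportional control, e_ss = 1/(1 + K_p·G_p(0)).
G_p(0) = 0.8. Require 1/(1 + K_p·0.8) = 0.15, so 1 + 0.8·K_p = 6.667.
K_p = (6.667 − 1)/0.8 = 7.08.

K_p = 7.08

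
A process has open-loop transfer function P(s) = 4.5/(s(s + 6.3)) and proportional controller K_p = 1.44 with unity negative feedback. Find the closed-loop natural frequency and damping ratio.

1 + K_p·P(s) = 0 gives s² + 6.3s + 6.48 = 0.
Matching s² + 2ζω_n s + ω_n²: ω_n = √6.48 = 2.546 rad/s and 2ζω_n = 6.3, so ζ = 6.3/(2·2.546) = 1.24.

ω_n = 2.55 rad/s, ζ = 1.24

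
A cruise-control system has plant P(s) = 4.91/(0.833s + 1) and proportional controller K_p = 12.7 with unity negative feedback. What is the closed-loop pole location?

s = -76.06

Closed loop: T(s) = K_p·P/(1+K_p·P) = 62.36/(0.833s + 1 + 62.36), with pole at s = −(1 + 62.36)/0.833 = −76.06.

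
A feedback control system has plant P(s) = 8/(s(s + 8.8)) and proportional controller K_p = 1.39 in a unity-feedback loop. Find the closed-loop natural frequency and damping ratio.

ω_n = 3.33 rad/s, ζ = 1.32

The closed-loop denominator is s(s+8.8) + 1.39·8 = s² + 8.8s + 11.12.
Matching s² + 2ζω_n s + ω_n²: ω_n = √11.12 = 3.335 rad/s and 2ζω_n = 8.8, so ζ = 8.8/(2·3.335) = 1.32.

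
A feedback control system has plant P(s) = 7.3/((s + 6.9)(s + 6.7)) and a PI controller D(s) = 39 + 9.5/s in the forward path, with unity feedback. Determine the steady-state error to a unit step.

0

The open loop D(s)P(s) has a pole at the origin (type 1), so the static position error constant is infinite and e_ss = 1/(1+∞) = 0.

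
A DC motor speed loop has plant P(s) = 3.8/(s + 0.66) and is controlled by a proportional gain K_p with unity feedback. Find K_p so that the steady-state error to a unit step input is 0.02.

The loop is type 0, so e_ss(step) = 1/(1 + K_pos) with K_pos = K_p·P(0).
P(0) = 5.758. Require 1/(1 + K_p·5.758) = 0.02, so 1 + 5.758·K_p = 50.
K_p = (50 − 1)/5.758 = 8.51.

K_p = 8.51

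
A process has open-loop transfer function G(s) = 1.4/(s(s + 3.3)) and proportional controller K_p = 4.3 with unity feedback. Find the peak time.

T_p = 1.73 s

Closed-loop characteristic equation: s² + 3.3s + 6.02 = 0, so ω_n = 2.454 rad/s and ζ = 3.3/(2·2.454) = 0.6725.
Damped frequency ω_d = ω_n√(1−ζ²) = 1.816 rad/s, so peak time T_p = π/ω_d = 1.73 s.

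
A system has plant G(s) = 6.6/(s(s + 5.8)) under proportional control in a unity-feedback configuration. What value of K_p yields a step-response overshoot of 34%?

K_p = 12.1

From %OS = 100·exp(−πζ/√(1−ζ²)) = 34%, ζ = −ln(0.34)/√(π²+ln²(0.34)) = 0.3248.
Characteristic equation s² + 5.8s + 6.6K_p = 0 gives ζ = 5.8/(2√(6.6K_p)).
Setting ζ = 0.3248: √(6.6K_p) = 5.8/(2·0.3248) = 8.929, so K_p = 79.73/6.6 = 12.1.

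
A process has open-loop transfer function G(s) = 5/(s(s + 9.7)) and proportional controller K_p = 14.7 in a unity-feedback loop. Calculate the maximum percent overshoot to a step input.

The closed-loop denominator s² + 9.7s + 73.5 gives ω_n = √73.5 = 8.573 and ζ = 9.7/(2ω_n) = 0.5657.
%OS = 100·exp(−πζ/√(1−ζ²)) = 100·exp(−π·0.5657/√0.68) = 11.6%.

11.6%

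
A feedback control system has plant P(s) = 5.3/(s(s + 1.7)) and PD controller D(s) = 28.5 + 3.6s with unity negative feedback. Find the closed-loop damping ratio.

Forward path: (28.5 + 3.6s)·5.3/(s(s+1.7)). The closed-loop characteristic equation is s² + (1.7 + 5.3·3.6)s + 5.3·28.5 = 0.
That is s² + 20.78s + 151 = 0, so ω_n = 12.29 rad/s and ζ = 20.78/(2·12.29) = 0.8454.

ζ = 0.845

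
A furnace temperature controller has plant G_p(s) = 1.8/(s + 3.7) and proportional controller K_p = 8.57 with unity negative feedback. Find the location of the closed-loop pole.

Closed-loop transfer function: T(s) = K_p·G_p(s)/(1 + K_p·G_p(s)) = 15.43/(s + 3.7 + 15.43) = 15.43/(s + 19.13).
The closed-loop pole is at s = −19.13.

s = -19.13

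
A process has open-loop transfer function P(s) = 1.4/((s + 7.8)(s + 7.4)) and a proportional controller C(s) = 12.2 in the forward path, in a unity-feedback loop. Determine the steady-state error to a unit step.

0.772

The loop is type 0. Static position error constant K_pos = C(0)·P(0) = 12.2·0.02426 = 0.2959.
Steady-state error to a unit step: e_ss = 1/(1+K_pos) = 1/1.296 = 0.772.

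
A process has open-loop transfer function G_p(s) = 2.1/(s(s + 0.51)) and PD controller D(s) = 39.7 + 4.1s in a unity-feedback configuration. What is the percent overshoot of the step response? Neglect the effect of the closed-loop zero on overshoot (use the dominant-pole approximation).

Forward path: (39.7 + 4.1s)·2.1/(s(s+0.51)). The closed-loop characteristic equation is s² + (0.51 + 2.1·4.1)s + 2.1·39.7 = 0.
That is s² + 9.12s + 83.37 = 0, so ω_n = 9.131 rad/s and ζ = 9.12/(2·9.131) = 0.4994.
%OS = 100·exp(−πζ/√(1−ζ²)) = 16.3%.

16.3%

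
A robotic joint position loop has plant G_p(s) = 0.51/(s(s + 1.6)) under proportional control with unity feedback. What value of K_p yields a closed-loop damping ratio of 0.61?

Closed-loop characteristic equation: s² + 1.6s + K_p·0.51 = 0.
So ω_n = √(0.51K_p) and 2ζω_n = 1.6, giving ζ = 1.6/(2√(0.51K_p)).
Setting ζ = 0.61: √(0.51K_p) = 1.6/(2·0.61) = 1.311, so K_p = 1.72/0.51 = 3.37.

K_p = 3.37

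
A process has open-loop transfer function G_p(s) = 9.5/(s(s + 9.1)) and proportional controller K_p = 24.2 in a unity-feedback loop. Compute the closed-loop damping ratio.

The closed-loop denominator is s(s+9.1) + 24.2·9.5 = s² + 9.1s + 229.9.
So ω_n² = 229.9 ⇒ ω_n = 15.16 rad/s, and ζ = 9.1/(2ω_n) = 0.3.

ζ = 0.3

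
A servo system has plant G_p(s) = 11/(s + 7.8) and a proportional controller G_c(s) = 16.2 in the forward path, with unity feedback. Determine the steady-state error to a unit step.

The loop is type 0. Static position error constant K_pos = G_c(0)·G_p(0) = 16.2·1.41 = 22.85.
Steady-state error to a unit step: e_ss = 1/(1+K_pos) = 1/23.85 = 0.0419.

0.0419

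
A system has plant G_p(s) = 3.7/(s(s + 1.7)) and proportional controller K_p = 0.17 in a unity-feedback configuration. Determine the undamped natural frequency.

ω_n = 0.793 rad/s

1 + K_p·G_p(s) = 0 gives s² + 1.7s + 0.629 = 0.
So ω_n² = 0.629 ⇒ ω_n = 0.7931 rad/s, and ζ = 1.7/(2ω_n) = 1.07.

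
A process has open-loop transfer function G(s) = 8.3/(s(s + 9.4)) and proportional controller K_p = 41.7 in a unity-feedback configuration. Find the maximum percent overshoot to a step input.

44%

Closed-loop characteristic equation: s² + 9.4s + 346.1 = 0, so ω_n = 18.6 rad/s and ζ = 9.4/(2·18.6) = 0.2526.
%OS = 100·exp(−πζ/√(1−ζ²)) = 100·exp(−π·0.2526/√0.9362) = 44%.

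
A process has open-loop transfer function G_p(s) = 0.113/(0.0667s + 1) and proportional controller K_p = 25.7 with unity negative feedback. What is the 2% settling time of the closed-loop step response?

T_s ≈ 0.0683 s

Closed loop: T(s) = K_p·G_p/(1+K_p·G_p) = 2.904/(0.0667s + 1 + 2.904), with pole at s = −(1 + 2.904)/0.0667 = −58.53.
τ = 1/58.53 = 0.01708 s, so 2% settling time ≈ 4τ = 0.0683 s.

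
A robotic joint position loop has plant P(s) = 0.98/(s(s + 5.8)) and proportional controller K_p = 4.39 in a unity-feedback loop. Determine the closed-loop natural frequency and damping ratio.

The closed-loop denominator is s(s+5.8) + 4.39·0.98 = s² + 5.8s + 4.302.
Matching s² + 2ζω_n s + ω_n²: ω_n = √4.302 = 2.074 rad/s and 2ζω_n = 5.8, so ζ = 5.8/(2·2.074) = 1.4.

ω_n = 2.07 rad/s, ζ = 1.4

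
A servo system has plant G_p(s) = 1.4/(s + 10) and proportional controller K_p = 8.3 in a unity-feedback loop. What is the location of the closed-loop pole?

s = -21.62

Closed-loop transfer function: T(s) = K_p·G_p(s)/(1 + K_p·G_p(s)) = 11.62/(s + 10 + 11.62) = 11.62/(s + 21.62).
The closed-loop pole is at s = −21.62.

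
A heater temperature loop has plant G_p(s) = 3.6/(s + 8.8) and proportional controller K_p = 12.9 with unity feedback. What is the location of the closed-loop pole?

Closed-loop transfer function: T(s) = K_p·G_p(s)/(1 + K_p·G_p(s)) = 46.44/(s + 8.8 + 46.44) = 46.44/(s + 55.24).
The closed-loop pole is at s = −55.24.

s = -55.24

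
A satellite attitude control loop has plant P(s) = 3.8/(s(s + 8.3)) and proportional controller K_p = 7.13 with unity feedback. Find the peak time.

T_p = 1 s

The closed-loop denominator s² + 8.3s + 27.09 gives ω_n = √27.09 = 5.205 and ζ = 8.3/(2ω_n) = 0.7973.
Damped frequency ω_d = ω_n√(1−ζ²) = 3.142 rad/s, so peak time T_p = π/ω_d = 1 s.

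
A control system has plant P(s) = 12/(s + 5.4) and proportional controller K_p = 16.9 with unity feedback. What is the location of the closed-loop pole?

Closed-loop transfer function: T(s) = K_p·P(s)/(1 + K_p·P(s)) = 202.8/(s + 5.4 + 202.8) = 202.8/(s + 208.2).
The closed-loop pole is at s = −208.2.

s = -208.2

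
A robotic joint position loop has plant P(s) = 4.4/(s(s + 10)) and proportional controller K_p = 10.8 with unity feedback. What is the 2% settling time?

T_s ≈ 0.8 s

Closed-loop characteristic equation: s² + 10s + 47.52 = 0, so ω_n = 6.893 rad/s and ζ = 10/(2·6.893) = 0.7253.
2% settling time T_s ≈ 4/(ζω_n) = 4/5 = 0.8 s.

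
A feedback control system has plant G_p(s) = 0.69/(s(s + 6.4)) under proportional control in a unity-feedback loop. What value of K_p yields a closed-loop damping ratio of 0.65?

K_p = 35.1

Closed-loop characteristic equation: s² + 6.4s + K_p·0.69 = 0.
So ω_n = √(0.69K_p) and 2ζω_n = 6.4, giving ζ = 6.4/(2√(0.69K_p)).
Setting ζ = 0.65: √(0.69K_p) = 6.4/(2·0.65) = 4.923, so K_p = 24.24/0.69 = 35.1.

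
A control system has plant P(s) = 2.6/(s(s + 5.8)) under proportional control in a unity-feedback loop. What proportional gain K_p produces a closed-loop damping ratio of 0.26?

K_p = 47.8

Closed-loop characteristic equation: s² + 5.8s + K_p·2.6 = 0.
So ω_n = √(2.6K_p) and 2ζω_n = 5.8, giving ζ = 5.8/(2√(2.6K_p)).
Setting ζ = 0.26: √(2.6K_p) = 5.8/(2·0.26) = 11.15, so K_p = 124.4/2.6 = 47.8.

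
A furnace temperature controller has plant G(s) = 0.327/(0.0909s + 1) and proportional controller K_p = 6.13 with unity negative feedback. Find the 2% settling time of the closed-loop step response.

Closed loop: T(s) = K_p·G/(1+K_p·G) = 2.005/(0.0909s + 1 + 2.005), with pole at s = −(1 + 2.005)/0.0909 = −33.05.
τ = 1/33.05 = 0.03025 s, so 2% settling time ≈ 4τ = 0.121 s.

T_s ≈ 0.121 s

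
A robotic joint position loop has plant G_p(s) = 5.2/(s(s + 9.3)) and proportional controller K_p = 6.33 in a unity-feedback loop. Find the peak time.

T_p = 0.935 s

The closed-loop denominator s² + 9.3s + 32.92 gives ω_n = √32.92 = 5.737 and ζ = 9.3/(2ω_n) = 0.8105.
Damped frequency ω_d = ω_n√(1−ζ²) = 3.361 rad/s, so peak time T_p = π/ω_d = 0.935 s.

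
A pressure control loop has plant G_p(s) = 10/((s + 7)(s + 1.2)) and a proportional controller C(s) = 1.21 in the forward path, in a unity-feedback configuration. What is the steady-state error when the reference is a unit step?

The loop is type 0. Static position error constant K_pos = C(0)·G_p(0) = 1.21·1.19 = 1.44.
Steady-state error to a unit step: e_ss = 1/(1+K_pos) = 1/2.44 = 0.41.

0.41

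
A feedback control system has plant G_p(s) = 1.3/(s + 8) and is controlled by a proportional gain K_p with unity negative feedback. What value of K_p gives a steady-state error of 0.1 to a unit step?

K_p = 55.4

The loop is type 0, so e_ss(step) = 1/(1 + K_pos) with K_pos = K_p·G_p(0).
G_p(0) = 0.1625. Require 1/(1 + K_p·0.1625) = 0.1, so 1 + 0.1625·K_p = 10.
K_p = (10 − 1)/0.1625 = 55.4.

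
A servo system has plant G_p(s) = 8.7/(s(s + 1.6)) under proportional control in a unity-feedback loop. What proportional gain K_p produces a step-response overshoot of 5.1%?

From %OS = 100·exp(−πζ/√(1−ζ²)) = 5.1%, ζ = −ln(0.051)/√(π²+ln²(0.051)) = 0.6877.
Characteristic equation s² + 1.6s + 8.7K_p = 0 gives ζ = 1.6/(2√(8.7K_p)).
Setting ζ = 0.6877: √(8.7K_p) = 1.6/(2·0.6877) = 1.163, so K_p = 1.353/8.7 = 0.156.

K_p = 0.156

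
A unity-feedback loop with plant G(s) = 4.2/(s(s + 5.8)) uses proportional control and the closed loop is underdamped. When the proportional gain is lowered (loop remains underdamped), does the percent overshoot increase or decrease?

decrease

ζ = 5.8/(2√(4.2K_p)) rises as K_p falls; higher damping means less overshoot.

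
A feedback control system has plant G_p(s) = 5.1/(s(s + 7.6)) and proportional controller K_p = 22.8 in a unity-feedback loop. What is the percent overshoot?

30.6%

The closed-loop denominator s² + 7.6s + 116.3 gives ω_n = √116.3 = 10.78 and ζ = 7.6/(2ω_n) = 0.3524.
%OS = 100·exp(−πζ/√(1−ζ²)) = 100·exp(−π·0.3524/√0.8758) = 30.6%.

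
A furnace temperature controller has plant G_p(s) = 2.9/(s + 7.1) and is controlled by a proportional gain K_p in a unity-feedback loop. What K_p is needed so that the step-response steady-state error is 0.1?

K_p = 22

The loop is type 0, so e_ss(step) = 1/(1 + K_pos) with K_pos = K_p·G_p(0).
G_p(0) = 0.4085. Require 1/(1 + K_p·0.4085) = 0.1, so 1 + 0.4085·K_p = 10.
K_p = (10 − 1)/0.4085 = 22.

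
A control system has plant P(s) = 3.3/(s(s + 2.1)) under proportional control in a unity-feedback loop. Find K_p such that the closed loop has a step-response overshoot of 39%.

From %OS = 100·exp(−πζ/√(1−ζ²)) = 39%, ζ = −ln(0.39)/√(π²+ln²(0.39)) = 0.2871.
Characteristic equation s² + 2.1s + 3.3K_p = 0 gives ζ = 2.1/(2√(3.3K_p)).
Setting ζ = 0.2871: √(3.3K_p) = 2.1/(2·0.2871) = 3.657, so K_p = 13.38/3.3 = 4.05.

K_p = 4.05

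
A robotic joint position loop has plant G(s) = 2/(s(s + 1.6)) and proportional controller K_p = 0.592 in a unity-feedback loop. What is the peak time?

T_p = 4.26 s

The closed-loop denominator s² + 1.6s + 1.184 gives ω_n = √1.184 = 1.088 and ζ = 1.6/(2ω_n) = 0.7352.
Damped frequency ω_d = ω_n√(1−ζ²) = 0.7376 rad/s, so peak time T_p = π/ω_d = 4.26 s.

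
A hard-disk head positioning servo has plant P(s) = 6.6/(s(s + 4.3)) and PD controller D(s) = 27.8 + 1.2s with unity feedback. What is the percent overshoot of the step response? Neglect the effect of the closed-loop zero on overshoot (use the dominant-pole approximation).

Forward path: (27.8 + 1.2s)·6.6/(s(s+4.3)). The closed-loop characteristic equation is s² + (4.3 + 6.6·1.2)s + 6.6·27.8 = 0.
That is s² + 12.22s + 183.5 = 0, so ω_n = 13.55 rad/s and ζ = 12.22/(2·13.55) = 0.4511.
%OS = 100·exp(−πζ/√(1−ζ²)) = 20.4%.

20.4%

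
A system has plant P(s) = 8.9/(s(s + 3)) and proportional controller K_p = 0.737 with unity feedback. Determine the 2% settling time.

T_s ≈ 2.67 s

The closed-loop denominator s² + 3s + 6.559 gives ω_n = √6.559 = 2.561 and ζ = 3/(2ω_n) = 0.5857.
2% settling time T_s ≈ 4/(ζω_n) = 4/1.5 = 2.67 s.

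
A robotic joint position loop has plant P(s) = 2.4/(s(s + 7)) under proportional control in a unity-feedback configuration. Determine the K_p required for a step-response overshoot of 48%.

From %OS = 100·exp(−πζ/√(1−ζ²)) = 48%, ζ = −ln(0.48)/√(π²+ln²(0.48)) = 0.2275.
Characteristic equation s² + 7s + 2.4K_p = 0 gives ζ = 7/(2√(2.4K_p)).
Setting ζ = 0.2275: √(2.4K_p) = 7/(2·0.2275) = 15.38, so K_p = 236.7/2.4 = 98.6.

K_p = 98.6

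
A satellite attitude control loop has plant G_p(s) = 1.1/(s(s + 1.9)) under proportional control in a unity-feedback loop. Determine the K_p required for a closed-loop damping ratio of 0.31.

Closed-loop characteristic equation: s² + 1.9s + K_p·1.1 = 0.
So ω_n = √(1.1K_p) and 2ζω_n = 1.9, giving ζ = 1.9/(2√(1.1K_p)).
Setting ζ = 0.31: √(1.1K_p) = 1.9/(2·0.31) = 3.065, so K_p = 9.391/1.1 = 8.54.

K_p = 8.54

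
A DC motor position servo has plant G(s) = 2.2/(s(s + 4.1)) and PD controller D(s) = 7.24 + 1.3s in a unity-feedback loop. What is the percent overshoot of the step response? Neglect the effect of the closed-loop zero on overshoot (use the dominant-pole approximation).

0.371%

Forward path: (7.24 + 1.3s)·2.2/(s(s+4.1)). The closed-loop characteristic equation is s² + (4.1 + 2.2·1.3)s + 2.2·7.24 = 0.
That is s² + 6.96s + 15.93 = 0, so ω_n = 3.991 rad/s and ζ = 6.96/(2·3.991) = 0.872.
%OS = 100·exp(−πζ/√(1−ζ²)) = 0.371%.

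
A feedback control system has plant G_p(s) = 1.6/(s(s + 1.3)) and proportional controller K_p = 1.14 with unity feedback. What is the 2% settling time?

From 1 + K_pG_p(s) = 0: s² + 1.3s + 1.824 = 0 ⇒ ω_n = 1.351, ζ = 0.4813.
2% settling time T_s ≈ 4/(ζω_n) = 4/0.65 = 6.15 s.

T_s ≈ 6.15 s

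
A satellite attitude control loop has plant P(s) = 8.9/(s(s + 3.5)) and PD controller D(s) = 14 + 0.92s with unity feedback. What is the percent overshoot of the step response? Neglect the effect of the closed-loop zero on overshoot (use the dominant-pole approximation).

Forward path: (14 + 0.92s)·8.9/(s(s+3.5)). The closed-loop characteristic equation is s² + (3.5 + 8.9·0.92)s + 8.9·14 = 0.
That is s² + 11.69s + 124.6 = 0, so ω_n = 11.16 rad/s and ζ = 11.69/(2·11.16) = 0.5235.
%OS = 100·exp(−πζ/√(1−ζ²)) = 14.5%.

14.5%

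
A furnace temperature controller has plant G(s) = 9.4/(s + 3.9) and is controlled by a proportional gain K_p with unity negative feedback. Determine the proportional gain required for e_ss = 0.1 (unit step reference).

Steady-state error for a unit step on this type-0 loop is 1/(1 + K_p·G(0)).
G(0) = 2.41. Require 1/(1 + K_p·2.41) = 0.1, so 1 + 2.41·K_p = 10.
K_p = (10 − 1)/2.41 = 3.73.

K_p = 3.73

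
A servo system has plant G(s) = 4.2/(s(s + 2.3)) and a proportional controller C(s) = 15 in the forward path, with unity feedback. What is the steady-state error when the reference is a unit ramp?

The loop has one pole at the origin (type 1). Velocity error constant K_v = lim_{s→0} s·C(s)G(s) = 15·4.2/2.3 = 27.39.
Steady-state error to a unit ramp: e_ss = 1/K_v = 0.0365.

0.0365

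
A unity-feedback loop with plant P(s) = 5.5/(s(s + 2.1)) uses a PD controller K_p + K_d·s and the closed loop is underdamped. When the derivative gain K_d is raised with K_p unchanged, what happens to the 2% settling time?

Characteristic equation s² + (2.1 + 5.5K_d)s + 5.5K_p = 0: raising K_d increases ζω_n = (2.1+5.5K_d)/2 while the loop stays underdamped, so T_s ≈ 4/(ζω_n) decreases.

decrease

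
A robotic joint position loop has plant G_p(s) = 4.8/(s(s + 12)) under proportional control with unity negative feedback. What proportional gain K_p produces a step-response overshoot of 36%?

K_p = 78.4

From %OS = 100·exp(−πζ/√(1−ζ²)) = 36%, ζ = −ln(0.36)/√(π²+ln²(0.36)) = 0.3093.
Characteristic equation s² + 12s + 4.8K_p = 0 gives ζ = 12/(2√(4.8K_p)).
Setting ζ = 0.3093: √(4.8K_p) = 12/(2·0.3093) = 19.4, so K_p = 376.4/4.8 = 78.4.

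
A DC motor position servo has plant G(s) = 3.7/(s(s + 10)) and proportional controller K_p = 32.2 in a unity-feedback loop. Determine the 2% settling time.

From 1 + K_pG(s) = 0: s² + 10s + 119.1 = 0 ⇒ ω_n = 10.92, ζ = 0.4581.
2% settling time T_s ≈ 4/(ζω_n) = 4/5 = 0.8 s.

T_s ≈ 0.8 s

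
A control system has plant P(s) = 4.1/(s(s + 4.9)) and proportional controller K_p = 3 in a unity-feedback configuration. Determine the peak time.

T_p = 1.25 s

The closed-loop denominator s² + 4.9s + 12.3 gives ω_n = √12.3 = 3.507 and ζ = 4.9/(2ω_n) = 0.6986.
Damped frequency ω_d = ω_n√(1−ζ²) = 2.509 rad/s, so peak time T_p = π/ω_d = 1.25 s.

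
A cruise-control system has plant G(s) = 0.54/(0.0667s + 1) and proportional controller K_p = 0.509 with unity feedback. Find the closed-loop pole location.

s = -19.11

Closed loop: T(s) = K_p·G/(1+K_p·G) = 0.2749/(0.0667s + 1 + 0.2749), with pole at s = −(1 + 0.2749)/0.0667 = −19.11.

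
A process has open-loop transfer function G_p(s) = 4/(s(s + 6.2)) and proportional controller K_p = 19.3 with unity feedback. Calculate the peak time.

Closed-loop characteristic equation: s² + 6.2s + 77.2 = 0, so ω_n = 8.786 rad/s and ζ = 6.2/(2·8.786) = 0.3528.
Damped frequency ω_d = ω_n√(1−ζ²) = 8.221 rad/s, so peak time T_p = π/ω_d = 0.382 s.

T_p = 0.382 s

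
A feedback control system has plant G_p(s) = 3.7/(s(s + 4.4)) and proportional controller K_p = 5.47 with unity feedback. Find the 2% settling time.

T_s ≈ 1.82 s

Closed-loop characteristic equation: s² + 4.4s + 20.24 = 0, so ω_n = 4.499 rad/s and ζ = 4.4/(2·4.499) = 0.489.
2% settling time T_s ≈ 4/(ζω_n) = 4/2.2 = 1.82 s.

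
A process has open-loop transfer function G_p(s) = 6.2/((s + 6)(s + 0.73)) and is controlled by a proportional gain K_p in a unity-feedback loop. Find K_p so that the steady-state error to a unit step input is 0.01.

For a type-0 loop with proportional control, e_ss = 1/(1 + K_p·G_p(0)).
G_p(0) = 1.416. Require 1/(1 + K_p·1.416) = 0.01, so 1 + 1.416·K_p = 100.
K_p = (100 − 1)/1.416 = 69.9.

K_p = 69.9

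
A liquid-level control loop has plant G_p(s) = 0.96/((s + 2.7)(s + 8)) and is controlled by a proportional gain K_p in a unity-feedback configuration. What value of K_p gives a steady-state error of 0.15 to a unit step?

K_p = 128

For a type-0 loop with proportional control, e_ss = 1/(1 + K_p·G_p(0)).
G_p(0) = 0.04444. Require 1/(1 + K_p·0.04444) = 0.15, so 1 + 0.04444·K_p = 6.667.
K_p = (6.667 − 1)/0.04444 = 128.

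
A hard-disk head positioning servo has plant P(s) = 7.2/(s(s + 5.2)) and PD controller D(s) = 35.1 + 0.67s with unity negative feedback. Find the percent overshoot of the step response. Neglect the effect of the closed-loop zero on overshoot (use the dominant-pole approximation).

35.2%

Forward path: (35.1 + 0.67s)·7.2/(s(s+5.2)). The closed-loop characteristic equation is s² + (5.2 + 7.2·0.67)s + 7.2·35.1 = 0.
That is s² + 10.02s + 252.7 = 0, so ω_n = 15.9 rad/s and ζ = 10.02/(2·15.9) = 0.3153.
%OS = 100·exp(−πζ/√(1−ζ²)) = 35.2%.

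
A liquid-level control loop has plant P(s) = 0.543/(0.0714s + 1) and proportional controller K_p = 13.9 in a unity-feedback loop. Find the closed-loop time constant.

Closed loop: T(s) = K_p·P/(1+K_p·P) = 7.548/(0.0714s + 1 + 7.548), with pole at s = −(1 + 7.548)/0.0714 = −119.7.
Closed-loop time constant τ = 1/119.7 = 0.00835 s.

τ = 0.00835 s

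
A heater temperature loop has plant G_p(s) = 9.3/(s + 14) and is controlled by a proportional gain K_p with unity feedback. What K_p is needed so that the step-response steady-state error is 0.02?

K_p = 73.8

Steady-state error for a unit step on this type-0 loop is 1/(1 + K_p·G_p(0)).
G_p(0) = 0.6643. Require 1/(1 + K_p·0.6643) = 0.02, so 1 + 0.6643·K_p = 50.
K_p = (50 − 1)/0.6643 = 73.8.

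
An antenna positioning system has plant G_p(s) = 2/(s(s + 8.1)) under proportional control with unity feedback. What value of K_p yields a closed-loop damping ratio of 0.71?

Closed-loop characteristic equation: s² + 8.1s + K_p·2 = 0.
So ω_n = √(2K_p) and 2ζω_n = 8.1, giving ζ = 8.1/(2√(2K_p)).
Setting ζ = 0.71: √(2K_p) = 8.1/(2·0.71) = 5.704, so K_p = 32.54/2 = 16.3.

K_p = 16.3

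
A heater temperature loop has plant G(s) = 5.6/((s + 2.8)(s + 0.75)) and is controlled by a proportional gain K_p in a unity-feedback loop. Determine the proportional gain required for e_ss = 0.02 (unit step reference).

K_p = 18.4

For a type-0 loop with proportional control, e_ss = 1/(1 + K_p·G(0)).
G(0) = 2.667. Require 1/(1 + K_p·2.667) = 0.02, so 1 + 2.667·K_p = 50.
K_p = (50 − 1)/2.667 = 18.4.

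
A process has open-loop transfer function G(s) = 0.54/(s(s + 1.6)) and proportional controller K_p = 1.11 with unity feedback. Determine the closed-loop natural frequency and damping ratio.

ω_n = 0.774 rad/s, ζ = 1.03

The closed-loop denominator is s(s+1.6) + 1.11·0.54 = s² + 1.6s + 0.5994.
So ω_n² = 0.5994 ⇒ ω_n = 0.7742 rad/s, and ζ = 1.6/(2ω_n) = 1.03.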